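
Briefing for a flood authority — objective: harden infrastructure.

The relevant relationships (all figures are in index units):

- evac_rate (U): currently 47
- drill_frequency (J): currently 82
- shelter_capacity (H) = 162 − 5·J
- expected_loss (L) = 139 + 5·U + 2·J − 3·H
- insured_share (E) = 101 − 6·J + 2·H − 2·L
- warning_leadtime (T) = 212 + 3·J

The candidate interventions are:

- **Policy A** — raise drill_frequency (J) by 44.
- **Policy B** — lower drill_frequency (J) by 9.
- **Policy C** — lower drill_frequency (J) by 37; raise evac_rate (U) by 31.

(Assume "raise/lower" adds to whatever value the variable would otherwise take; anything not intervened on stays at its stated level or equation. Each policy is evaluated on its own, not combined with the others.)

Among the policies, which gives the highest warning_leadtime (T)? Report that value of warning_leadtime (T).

590

Policy A (J + 44):
  J = 82 + 44 = 126
  T = 212 + 3·126 = 590
Policy B (J − 9):
  J = 82 − 9 = 73
  T = 212 + 3·73 = 431
Policy C (J − 37, U + 31):
  J = 82 − 37 = 45
  T = 212 + 3·45 = 347
Comparing — Policy A: T=590, Policy B: T=431, Policy C: T=347. Highest is 590 (Policy A).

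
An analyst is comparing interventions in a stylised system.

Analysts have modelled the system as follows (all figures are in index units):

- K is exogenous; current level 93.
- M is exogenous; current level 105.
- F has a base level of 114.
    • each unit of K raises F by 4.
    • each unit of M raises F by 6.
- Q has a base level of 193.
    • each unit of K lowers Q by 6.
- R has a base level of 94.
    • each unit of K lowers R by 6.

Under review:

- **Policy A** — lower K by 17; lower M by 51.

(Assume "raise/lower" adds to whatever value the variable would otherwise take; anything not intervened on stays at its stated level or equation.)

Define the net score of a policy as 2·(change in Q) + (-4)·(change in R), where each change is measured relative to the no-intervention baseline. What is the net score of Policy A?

Baseline:
  K = 93
  Q = 193 − 6·93 = -365
  R = 94 − 6·93 = -464
Policy A (K − 17, M − 51):
  K = 93 − 17 = 76
  Q = 193 − 6·76 = -263
  R = 94 − 6·76 = -362
ΔQ = -263 − (-365) = 102; ΔR = -362 − (-464) = 102
Score = 2·102 + (-4)·102 = -204

-204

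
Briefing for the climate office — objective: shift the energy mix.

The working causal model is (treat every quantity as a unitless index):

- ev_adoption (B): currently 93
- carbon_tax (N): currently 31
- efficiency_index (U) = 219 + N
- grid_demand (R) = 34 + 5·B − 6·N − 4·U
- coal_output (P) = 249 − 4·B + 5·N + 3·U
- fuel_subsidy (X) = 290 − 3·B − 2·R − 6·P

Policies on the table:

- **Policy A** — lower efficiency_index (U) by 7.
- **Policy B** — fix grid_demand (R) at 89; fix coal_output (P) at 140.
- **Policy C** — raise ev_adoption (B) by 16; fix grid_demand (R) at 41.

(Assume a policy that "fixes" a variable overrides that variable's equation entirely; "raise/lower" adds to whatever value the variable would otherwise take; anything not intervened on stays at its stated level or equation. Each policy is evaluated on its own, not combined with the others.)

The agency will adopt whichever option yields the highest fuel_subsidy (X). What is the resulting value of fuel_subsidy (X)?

Policy A (U − 7):
  B = 93
  N = 31
  U = 219 + 31 (−7 from intervention) = 243
  R = 34 + 5·93 − 6·31 − 4·243 = -659
  P = 249 − 4·93 + 5·31 + 3·243 = 761
  X = 290 − 3·93 − 2·(-659) − 6·761 = -3237
Policy B (R := 89, P := 140):
  B = 93
  N = 31
  U = 219 + 31 = 250
  R = 89
  P = 140
  X = 290 − 3·93 − 2·89 − 6·140 = -1007
Policy C (B + 16, R := 41):
  B = 93 + 16 = 109
  N = 31
  U = 219 + 31 = 250
  R = 41
  P = 249 − 4·109 + 5·31 + 3·250 = 718
  X = 290 − 3·109 − 2·41 − 6·718 = -4427
Comparing — Policy A: X=-3237, Policy B: X=-1007, Policy C: X=-4427. Highest is -1007 (Policy B).

-1007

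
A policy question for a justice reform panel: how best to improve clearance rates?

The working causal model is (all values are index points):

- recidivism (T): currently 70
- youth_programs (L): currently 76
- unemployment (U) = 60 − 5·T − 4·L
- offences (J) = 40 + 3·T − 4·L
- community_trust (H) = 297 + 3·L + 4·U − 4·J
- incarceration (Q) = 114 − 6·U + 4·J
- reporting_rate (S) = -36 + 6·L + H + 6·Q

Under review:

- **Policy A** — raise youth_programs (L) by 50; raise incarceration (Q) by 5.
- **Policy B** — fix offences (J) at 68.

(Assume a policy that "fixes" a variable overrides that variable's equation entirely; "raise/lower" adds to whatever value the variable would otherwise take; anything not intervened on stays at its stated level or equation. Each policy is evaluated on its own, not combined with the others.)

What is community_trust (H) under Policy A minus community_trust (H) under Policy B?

Policy A (L + 50, Q + 5):
  T = 70
  L = 76 + 50 = 126
  U = 60 − 5·70 − 4·126 = -794
  J = 40 + 3·70 − 4·126 = -254
  H = 297 + 3·126 + 4·(-794) − 4·(-254) = -1485
Policy B (J := 68):
  T = 70
  L = 76
  U = 60 − 5·70 − 4·76 = -594
  J = 68
  H = 297 + 3·76 + 4·(-594) − 4·68 = -2123
H: -1485 − (-2123) = 638

638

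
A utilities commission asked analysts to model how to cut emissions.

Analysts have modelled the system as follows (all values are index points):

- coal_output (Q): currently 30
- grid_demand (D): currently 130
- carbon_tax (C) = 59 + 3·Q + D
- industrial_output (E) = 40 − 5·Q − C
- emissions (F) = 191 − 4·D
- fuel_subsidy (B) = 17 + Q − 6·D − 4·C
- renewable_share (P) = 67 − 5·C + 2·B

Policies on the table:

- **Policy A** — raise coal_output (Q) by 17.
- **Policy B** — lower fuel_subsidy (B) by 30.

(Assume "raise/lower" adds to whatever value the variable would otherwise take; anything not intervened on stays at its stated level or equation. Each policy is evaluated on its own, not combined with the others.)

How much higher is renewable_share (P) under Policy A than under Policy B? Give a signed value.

Policy A (Q + 17):
  Q = 30 + 17 = 47
  D = 130
  C = 59 + 3·47 + 130 = 330
  B = 17 + 47 − 6·130 − 4·330 = -2036
  P = 67 − 5·330 + 2·(-2036) = -5655
Policy B (B − 30):
  Q = 30
  D = 130
  C = 59 + 3·30 + 130 = 279
  B = 17 + 30 − 6·130 − 4·279 (−30 from intervention) = -1879
  P = 67 − 5·279 + 2·(-1879) = -5086
P: -5655 − (-5086) = -569

-569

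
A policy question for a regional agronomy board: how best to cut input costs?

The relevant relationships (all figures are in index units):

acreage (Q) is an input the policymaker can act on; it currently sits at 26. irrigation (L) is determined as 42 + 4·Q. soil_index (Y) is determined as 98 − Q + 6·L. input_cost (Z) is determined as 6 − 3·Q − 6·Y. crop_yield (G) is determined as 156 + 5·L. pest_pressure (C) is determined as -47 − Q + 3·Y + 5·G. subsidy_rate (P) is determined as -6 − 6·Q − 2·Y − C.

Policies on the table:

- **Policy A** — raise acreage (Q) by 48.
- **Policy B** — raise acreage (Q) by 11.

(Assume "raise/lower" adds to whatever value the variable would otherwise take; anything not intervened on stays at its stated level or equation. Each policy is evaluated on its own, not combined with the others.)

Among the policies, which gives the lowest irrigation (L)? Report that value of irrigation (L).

Policy A (Q + 48):
  Q = 26 + 48 = 74
  L = 42 + 4·74 = 338
Policy B (Q + 11):
  Q = 26 + 11 = 37
  L = 42 + 4·37 = 190
Comparing — Policy A: L=338, Policy B: L=190. Lowest is 190 (Policy B).

190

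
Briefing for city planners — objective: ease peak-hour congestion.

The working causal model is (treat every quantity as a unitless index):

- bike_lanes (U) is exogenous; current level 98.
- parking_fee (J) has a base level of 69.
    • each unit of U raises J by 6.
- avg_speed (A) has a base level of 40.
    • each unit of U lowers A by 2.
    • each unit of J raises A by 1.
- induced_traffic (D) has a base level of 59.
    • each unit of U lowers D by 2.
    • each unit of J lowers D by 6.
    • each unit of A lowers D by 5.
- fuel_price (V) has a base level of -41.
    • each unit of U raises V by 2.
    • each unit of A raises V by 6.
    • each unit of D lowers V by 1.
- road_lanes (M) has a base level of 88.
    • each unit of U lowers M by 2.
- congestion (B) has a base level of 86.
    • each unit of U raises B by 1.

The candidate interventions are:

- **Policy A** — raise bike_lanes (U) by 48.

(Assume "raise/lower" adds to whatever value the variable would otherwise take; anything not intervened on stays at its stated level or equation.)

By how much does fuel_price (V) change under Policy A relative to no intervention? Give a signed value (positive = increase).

Baseline:
  U = 98
  J = 69 + 6·98 = 657
  A = 40 − 2·98 + 657 = 501
  D = 59 − 2·98 − 6·657 − 5·501 = -6584
  V = -41 + 2·98 + 6·501 − (-6584) = 9745
Policy A (U + 48):
  U = 98 + 48 = 146
  J = 69 + 6·146 = 945
  A = 40 − 2·146 + 945 = 693
  D = 59 − 2·146 − 6·945 − 5·693 = -9368
  V = -41 + 2·146 + 6·693 − (-9368) = 13777
Change in V: 13777 − 9745 = 4032

4032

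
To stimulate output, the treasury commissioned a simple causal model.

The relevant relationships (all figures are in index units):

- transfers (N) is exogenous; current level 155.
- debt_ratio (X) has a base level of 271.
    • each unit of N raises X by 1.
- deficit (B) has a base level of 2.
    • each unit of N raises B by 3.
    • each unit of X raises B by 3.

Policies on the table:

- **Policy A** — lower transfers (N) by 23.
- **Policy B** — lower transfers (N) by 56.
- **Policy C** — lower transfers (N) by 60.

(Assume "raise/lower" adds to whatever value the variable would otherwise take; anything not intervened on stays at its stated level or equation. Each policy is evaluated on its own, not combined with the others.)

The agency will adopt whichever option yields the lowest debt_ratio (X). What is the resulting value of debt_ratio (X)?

Policy A (N − 23):
  N = 155 − 23 = 132
  X = 271 + 132 = 403
Policy B (N − 56):
  N = 155 − 56 = 99
  X = 271 + 99 = 370
Policy C (N − 60):
  N = 155 − 60 = 95
  X = 271 + 95 = 366
Comparing — Policy A: X=403, Policy B: X=370, Policy C: X=366. Lowest is 366 (Policy C).

366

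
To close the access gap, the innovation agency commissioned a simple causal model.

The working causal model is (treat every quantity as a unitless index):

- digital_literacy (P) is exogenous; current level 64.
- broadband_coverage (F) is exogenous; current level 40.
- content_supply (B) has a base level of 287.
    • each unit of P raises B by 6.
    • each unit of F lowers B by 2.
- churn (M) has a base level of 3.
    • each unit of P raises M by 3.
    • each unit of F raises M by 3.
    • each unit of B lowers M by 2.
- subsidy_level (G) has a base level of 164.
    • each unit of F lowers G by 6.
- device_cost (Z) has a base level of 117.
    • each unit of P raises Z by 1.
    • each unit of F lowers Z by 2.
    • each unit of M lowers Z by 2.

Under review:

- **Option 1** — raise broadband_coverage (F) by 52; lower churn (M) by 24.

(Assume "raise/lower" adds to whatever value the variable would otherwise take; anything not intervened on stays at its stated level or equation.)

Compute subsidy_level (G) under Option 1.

Option 1 (F + 52, M − 24):
  F = 40 + 52 = 92
  G = 164 − 6·92 = -388

-388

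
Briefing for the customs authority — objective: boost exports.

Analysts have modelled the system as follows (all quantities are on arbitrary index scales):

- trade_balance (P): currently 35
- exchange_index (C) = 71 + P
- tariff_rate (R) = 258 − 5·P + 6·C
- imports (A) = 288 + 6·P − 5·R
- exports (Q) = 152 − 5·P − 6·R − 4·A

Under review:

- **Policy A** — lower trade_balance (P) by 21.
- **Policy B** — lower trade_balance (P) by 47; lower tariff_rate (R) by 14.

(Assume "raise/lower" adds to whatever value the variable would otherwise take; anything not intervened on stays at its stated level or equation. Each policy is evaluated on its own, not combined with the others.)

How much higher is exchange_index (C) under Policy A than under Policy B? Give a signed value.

26

Policy A (P − 21):
  P = 35 − 21 = 14
  C = 71 + 14 = 85
Policy B (P − 47, R − 14):
  P = 35 − 47 = -12
  C = 71 + (-12) = 59
C: 85 − 59 = 26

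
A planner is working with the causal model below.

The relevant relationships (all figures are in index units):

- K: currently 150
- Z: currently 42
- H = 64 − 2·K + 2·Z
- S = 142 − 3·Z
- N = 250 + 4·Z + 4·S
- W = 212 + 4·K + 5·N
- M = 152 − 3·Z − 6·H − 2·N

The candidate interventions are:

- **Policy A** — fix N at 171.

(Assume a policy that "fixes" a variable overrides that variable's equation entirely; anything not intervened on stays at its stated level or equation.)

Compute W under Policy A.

Policy A (N := 171):
  K = 150
  Z = 42
  S = 142 − 3·42 = 16
  N = 171
  W = 212 + 4·150 + 5·171 = 1667

1667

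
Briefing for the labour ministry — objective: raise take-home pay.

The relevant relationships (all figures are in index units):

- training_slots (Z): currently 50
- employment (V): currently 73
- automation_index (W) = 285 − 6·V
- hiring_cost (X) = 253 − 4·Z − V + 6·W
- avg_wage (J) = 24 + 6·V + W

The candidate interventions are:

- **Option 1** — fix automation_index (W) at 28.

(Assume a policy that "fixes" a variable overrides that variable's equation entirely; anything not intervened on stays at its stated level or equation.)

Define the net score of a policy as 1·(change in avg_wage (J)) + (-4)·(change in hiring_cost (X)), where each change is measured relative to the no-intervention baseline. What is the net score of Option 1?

Baseline:
  Z = 50
  V = 73
  W = 285 − 6·73 = -153
  X = 253 − 4·50 − 73 + 6·(-153) = -938
  J = 24 + 6·73 + (-153) = 309
Option 1 (W := 28):
  Z = 50
  V = 73
  W = 28
  X = 253 − 4·50 − 73 + 6·28 = 148
  J = 24 + 6·73 + 28 = 490
ΔJ = 490 − 309 = 181; ΔX = 148 − (-938) = 1086
Score = 1·181 + (-4)·1086 = -4163

-4163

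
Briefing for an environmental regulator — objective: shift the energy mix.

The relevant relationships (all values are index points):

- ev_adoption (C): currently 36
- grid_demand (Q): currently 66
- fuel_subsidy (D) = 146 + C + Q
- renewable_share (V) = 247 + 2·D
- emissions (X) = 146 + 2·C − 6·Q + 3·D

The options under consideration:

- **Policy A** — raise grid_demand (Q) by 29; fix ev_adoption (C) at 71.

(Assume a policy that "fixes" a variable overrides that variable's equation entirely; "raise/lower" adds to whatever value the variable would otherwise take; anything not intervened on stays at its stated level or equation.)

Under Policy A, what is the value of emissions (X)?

654

Policy A (Q + 29, C := 71):
  C = 71
  Q = 66 + 29 = 95
  D = 146 + 71 + 95 = 312
  X = 146 + 2·71 − 6·95 + 3·312 = 654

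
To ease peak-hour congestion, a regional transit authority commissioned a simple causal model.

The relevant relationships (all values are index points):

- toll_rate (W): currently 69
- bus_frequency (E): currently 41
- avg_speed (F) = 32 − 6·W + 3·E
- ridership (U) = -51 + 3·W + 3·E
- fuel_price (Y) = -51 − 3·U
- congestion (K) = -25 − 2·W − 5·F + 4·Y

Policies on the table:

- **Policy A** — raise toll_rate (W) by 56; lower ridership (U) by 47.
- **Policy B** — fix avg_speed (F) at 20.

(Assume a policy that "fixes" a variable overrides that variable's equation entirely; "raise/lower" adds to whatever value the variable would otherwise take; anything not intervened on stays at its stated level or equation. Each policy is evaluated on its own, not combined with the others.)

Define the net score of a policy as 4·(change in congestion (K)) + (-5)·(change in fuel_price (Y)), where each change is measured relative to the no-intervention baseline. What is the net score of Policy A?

2279

Baseline:
  W = 69
  E = 41
  F = 32 − 6·69 + 3·41 = -259
  U = -51 + 3·69 + 3·41 = 279
  Y = -51 − 3·279 = -888
  K = -25 − 2·69 − 5·(-259) + 4·(-888) = -2420
Policy A (W + 56, U − 47):
  W = 69 + 56 = 125
  E = 41
  F = 32 − 6·125 + 3·41 = -595
  U = -51 + 3·125 + 3·41 (−47 from intervention) = 400
  Y = -51 − 3·400 = -1251
  K = -25 − 2·125 − 5·(-595) + 4·(-1251) = -2304
ΔK = -2304 − (-2420) = 116; ΔY = -1251 − (-888) = -363
Score = 4·116 + (-5)·(-363) = 2279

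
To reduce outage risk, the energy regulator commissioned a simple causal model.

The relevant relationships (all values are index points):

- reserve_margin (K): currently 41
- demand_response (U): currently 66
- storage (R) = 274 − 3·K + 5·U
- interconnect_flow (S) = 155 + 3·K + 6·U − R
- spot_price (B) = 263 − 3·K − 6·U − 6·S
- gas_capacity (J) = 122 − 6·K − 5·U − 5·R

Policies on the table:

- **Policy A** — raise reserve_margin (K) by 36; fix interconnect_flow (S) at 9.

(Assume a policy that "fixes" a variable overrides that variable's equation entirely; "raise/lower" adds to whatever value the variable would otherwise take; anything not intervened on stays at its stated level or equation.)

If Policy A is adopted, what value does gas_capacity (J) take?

-2535

Policy A (K + 36, S := 9):
  K = 41 + 36 = 77
  U = 66
  R = 274 − 3·77 + 5·66 = 373
  J = 122 − 6·77 − 5·66 − 5·373 = -2535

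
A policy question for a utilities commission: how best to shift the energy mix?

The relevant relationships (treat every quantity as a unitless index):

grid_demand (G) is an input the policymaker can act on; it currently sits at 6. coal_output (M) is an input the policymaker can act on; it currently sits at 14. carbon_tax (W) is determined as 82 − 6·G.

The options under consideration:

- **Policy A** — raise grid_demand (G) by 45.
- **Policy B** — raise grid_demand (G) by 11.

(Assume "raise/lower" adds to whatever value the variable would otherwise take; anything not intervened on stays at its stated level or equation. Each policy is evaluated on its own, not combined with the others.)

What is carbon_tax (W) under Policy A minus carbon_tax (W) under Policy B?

Policy A (G + 45):
  G = 6 + 45 = 51
  W = 82 − 6·51 = -224
Policy B (G + 11):
  G = 6 + 11 = 17
  W = 82 − 6·17 = -20
W: -224 − (-20) = -204

-204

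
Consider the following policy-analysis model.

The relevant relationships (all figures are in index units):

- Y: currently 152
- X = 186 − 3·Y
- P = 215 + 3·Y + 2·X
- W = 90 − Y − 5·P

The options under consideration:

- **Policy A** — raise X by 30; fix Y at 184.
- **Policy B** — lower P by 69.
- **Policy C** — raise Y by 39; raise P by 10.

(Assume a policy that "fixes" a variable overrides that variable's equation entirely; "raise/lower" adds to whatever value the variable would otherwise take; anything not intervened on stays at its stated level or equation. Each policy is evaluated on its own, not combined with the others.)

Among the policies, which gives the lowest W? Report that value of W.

Policy A (X + 30, Y := 184):
  Y = 184
  X = 186 − 3·184 (+30 from intervention) = -336
  P = 215 + 3·184 + 2·(-336) = 95
  W = 90 − 184 − 5·95 = -569
Policy B (P − 69):
  Y = 152
  X = 186 − 3·152 = -270
  P = 215 + 3·152 + 2·(-270) (−69 from intervention) = 62
  W = 90 − 152 − 5·62 = -372
Policy C (Y + 39, P + 10):
  Y = 152 + 39 = 191
  X = 186 − 3·191 = -387
  P = 215 + 3·191 + 2·(-387) (+10 from intervention) = 24
  W = 90 − 191 − 5·24 = -221
Comparing — Policy A: W=-569, Policy B: W=-372, Policy C: W=-221. Lowest is -569 (Policy A).

-569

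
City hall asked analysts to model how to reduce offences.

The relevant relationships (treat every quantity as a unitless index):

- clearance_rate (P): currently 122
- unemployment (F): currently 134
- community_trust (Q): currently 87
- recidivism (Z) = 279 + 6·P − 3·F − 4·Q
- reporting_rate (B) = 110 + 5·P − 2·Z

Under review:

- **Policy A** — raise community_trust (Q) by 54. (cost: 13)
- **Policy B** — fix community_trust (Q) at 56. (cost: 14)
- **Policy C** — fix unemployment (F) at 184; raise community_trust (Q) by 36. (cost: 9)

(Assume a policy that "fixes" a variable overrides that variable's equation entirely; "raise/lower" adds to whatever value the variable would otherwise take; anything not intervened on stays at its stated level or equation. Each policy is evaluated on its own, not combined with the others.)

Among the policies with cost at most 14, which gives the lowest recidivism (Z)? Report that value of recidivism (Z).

Policy A (Q + 54):
  P = 122
  F = 134
  Q = 87 + 54 = 141
  Z = 279 + 6·122 − 3·134 − 4·141 = 45
Policy B (Q := 56):
  P = 122
  F = 134
  Q = 56
  Z = 279 + 6·122 − 3·134 − 4·56 = 385
Policy C (F := 184, Q + 36):
  P = 122
  F = 184
  Q = 87 + 36 = 123
  Z = 279 + 6·122 − 3·184 − 4·123 = -33
Comparing — Policy A: Z=45, Policy B: Z=385, Policy C: Z=-33. Lowest is -33 (Policy C).

-33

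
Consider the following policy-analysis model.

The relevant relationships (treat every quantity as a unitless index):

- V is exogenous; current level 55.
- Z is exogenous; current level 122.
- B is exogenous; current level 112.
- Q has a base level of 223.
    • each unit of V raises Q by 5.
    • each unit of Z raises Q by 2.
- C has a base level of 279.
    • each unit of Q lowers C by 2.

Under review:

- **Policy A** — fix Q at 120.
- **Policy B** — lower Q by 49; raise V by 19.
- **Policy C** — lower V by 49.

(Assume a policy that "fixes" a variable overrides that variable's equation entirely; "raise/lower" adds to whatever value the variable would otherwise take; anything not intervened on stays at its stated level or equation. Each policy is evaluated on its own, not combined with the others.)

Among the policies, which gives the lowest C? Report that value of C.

-1297

Policy A (Q := 120):
  V = 55
  Z = 122
  Q = 120
  C = 279 − 2·120 = 39
Policy B (Q − 49, V + 19):
  V = 55 + 19 = 74
  Z = 122
  Q = 223 + 5·74 + 2·122 (−49 from intervention) = 788
  C = 279 − 2·788 = -1297
Policy C (V − 49):
  V = 55 − 49 = 6
  Z = 122
  Q = 223 + 5·6 + 2·122 = 497
  C = 279 − 2·497 = -715
Comparing — Policy A: C=39, Policy B: C=-1297, Policy C: C=-715. Lowest is -1297 (Policy B).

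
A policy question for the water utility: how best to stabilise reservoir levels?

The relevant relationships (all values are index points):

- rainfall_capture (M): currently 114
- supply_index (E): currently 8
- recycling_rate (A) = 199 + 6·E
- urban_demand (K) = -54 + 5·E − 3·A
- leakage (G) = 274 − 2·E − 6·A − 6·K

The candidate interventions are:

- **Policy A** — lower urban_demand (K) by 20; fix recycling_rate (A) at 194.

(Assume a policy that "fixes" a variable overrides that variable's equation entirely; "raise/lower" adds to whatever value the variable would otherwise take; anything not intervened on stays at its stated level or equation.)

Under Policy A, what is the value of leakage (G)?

2790

Policy A (K − 20, A := 194):
  E = 8
  A = 194
  K = -54 + 5·8 − 3·194 (−20 from intervention) = -616
  G = 274 − 2·8 − 6·194 − 6·(-616) = 2790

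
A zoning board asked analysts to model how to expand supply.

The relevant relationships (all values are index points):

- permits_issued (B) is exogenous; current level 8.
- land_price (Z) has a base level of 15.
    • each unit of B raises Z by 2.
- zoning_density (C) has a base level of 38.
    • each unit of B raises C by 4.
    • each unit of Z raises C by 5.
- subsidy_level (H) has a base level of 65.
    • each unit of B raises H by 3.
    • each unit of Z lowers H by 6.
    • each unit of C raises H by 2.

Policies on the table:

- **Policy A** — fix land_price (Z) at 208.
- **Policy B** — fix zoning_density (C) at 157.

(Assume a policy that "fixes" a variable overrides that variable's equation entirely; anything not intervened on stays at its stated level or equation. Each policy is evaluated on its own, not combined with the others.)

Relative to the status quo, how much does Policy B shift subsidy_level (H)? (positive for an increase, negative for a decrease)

-136

Baseline:
  B = 8
  Z = 15 + 2·8 = 31
  C = 38 + 4·8 + 5·31 = 225
  H = 65 + 3·8 − 6·31 + 2·225 = 353
Policy B (C := 157):
  B = 8
  Z = 15 + 2·8 = 31
  C = 157
  H = 65 + 3·8 − 6·31 + 2·157 = 217
Change in H: 217 − 353 = -136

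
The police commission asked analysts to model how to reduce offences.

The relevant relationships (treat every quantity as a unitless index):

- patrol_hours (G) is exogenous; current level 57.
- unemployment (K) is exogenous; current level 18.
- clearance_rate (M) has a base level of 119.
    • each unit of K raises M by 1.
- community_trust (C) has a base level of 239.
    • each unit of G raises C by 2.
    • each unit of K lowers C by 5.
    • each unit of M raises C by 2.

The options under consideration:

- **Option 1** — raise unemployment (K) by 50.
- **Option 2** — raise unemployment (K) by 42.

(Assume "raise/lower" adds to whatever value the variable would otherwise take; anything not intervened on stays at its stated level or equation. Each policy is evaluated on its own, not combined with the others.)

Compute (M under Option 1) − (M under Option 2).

Option 1 (K + 50):
  K = 18 + 50 = 68
  M = 119 + 68 = 187
Option 2 (K + 42):
  K = 18 + 42 = 60
  M = 119 + 60 = 179
M: 187 − 179 = 8

8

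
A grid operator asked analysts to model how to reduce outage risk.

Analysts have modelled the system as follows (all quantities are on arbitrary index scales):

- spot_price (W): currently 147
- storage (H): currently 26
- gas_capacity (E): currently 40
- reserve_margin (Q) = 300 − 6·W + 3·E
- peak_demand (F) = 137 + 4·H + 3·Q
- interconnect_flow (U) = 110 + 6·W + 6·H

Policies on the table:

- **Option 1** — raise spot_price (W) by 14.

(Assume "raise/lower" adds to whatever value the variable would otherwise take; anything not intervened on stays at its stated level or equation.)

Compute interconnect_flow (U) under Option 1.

Option 1 (W + 14):
  W = 147 + 14 = 161
  H = 26
  U = 110 + 6·161 + 6·26 = 1232

1232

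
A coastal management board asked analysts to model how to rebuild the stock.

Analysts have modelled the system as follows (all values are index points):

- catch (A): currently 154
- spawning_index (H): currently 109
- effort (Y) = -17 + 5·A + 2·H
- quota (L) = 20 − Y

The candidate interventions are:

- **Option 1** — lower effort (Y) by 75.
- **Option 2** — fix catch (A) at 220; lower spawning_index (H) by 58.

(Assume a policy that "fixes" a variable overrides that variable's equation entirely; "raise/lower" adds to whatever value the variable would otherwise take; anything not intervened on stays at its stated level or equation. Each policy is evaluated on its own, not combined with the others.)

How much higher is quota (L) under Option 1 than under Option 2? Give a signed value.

Option 1 (Y − 75):
  A = 154
  H = 109
  Y = -17 + 5·154 + 2·109 (−75 from intervention) = 896
  L = 20 − 896 = -876
Option 2 (A := 220, H − 58):
  A = 220
  H = 109 − 58 = 51
  Y = -17 + 5·220 + 2·51 = 1185
  L = 20 − 1185 = -1165
L: -876 − (-1165) = 289

289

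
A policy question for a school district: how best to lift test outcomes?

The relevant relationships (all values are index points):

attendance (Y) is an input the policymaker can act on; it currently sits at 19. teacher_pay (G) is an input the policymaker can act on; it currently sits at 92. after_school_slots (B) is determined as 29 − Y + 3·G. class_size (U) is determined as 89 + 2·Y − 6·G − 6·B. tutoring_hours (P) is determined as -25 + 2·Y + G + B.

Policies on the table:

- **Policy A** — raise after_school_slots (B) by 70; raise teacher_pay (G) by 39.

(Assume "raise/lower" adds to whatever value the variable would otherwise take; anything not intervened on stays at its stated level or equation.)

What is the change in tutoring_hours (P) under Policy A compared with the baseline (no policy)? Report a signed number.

Baseline:
  Y = 19
  G = 92
  B = 29 − 19 + 3·92 = 286
  P = -25 + 2·19 + 92 + 286 = 391
Policy A (B + 70, G + 39):
  Y = 19
  G = 92 + 39 = 131
  B = 29 − 19 + 3·131 (+70 from intervention) = 473
  P = -25 + 2·19 + 131 + 473 = 617
Change in P: 617 − 391 = 226

226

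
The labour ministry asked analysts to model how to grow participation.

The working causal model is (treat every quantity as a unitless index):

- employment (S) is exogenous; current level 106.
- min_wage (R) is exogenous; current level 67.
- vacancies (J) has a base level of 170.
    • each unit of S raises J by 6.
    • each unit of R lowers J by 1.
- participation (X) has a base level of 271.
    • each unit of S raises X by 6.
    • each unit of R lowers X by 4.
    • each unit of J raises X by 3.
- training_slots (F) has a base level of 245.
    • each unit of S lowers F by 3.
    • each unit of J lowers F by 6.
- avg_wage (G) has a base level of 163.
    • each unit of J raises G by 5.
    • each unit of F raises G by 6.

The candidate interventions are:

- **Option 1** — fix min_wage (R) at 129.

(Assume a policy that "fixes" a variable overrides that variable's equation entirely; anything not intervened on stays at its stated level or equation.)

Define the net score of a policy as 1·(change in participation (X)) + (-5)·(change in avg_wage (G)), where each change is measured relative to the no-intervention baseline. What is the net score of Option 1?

-10044

Baseline:
  S = 106
  R = 67
  J = 170 + 6·106 − 67 = 739
  X = 271 + 6·106 − 4·67 + 3·739 = 2856
  F = 245 − 3·106 − 6·739 = -4507
  G = 163 + 5·739 + 6·(-4507) = -23184
Option 1 (R := 129):
  S = 106
  R = 129
  J = 170 + 6·106 − 129 = 677
  X = 271 + 6·106 − 4·129 + 3·677 = 2422
  F = 245 − 3·106 − 6·677 = -4135
  G = 163 + 5·677 + 6·(-4135) = -21262
ΔX = 2422 − 2856 = -434; ΔG = -21262 − (-23184) = 1922
Score = 1·(-434) + (-5)·1922 = -10044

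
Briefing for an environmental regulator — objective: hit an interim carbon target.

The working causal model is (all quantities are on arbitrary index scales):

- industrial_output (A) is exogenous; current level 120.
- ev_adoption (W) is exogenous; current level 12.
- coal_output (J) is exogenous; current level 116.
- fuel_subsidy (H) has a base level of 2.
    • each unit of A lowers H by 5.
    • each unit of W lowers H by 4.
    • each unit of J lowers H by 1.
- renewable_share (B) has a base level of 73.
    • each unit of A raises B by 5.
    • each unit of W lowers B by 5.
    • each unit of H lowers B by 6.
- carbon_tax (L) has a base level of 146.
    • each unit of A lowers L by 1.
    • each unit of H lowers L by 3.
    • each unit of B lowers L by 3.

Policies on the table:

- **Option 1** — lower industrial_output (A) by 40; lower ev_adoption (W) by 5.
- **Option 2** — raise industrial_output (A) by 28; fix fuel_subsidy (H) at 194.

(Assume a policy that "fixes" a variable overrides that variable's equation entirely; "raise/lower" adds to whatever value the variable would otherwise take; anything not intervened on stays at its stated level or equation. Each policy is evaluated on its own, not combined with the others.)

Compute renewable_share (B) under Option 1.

Option 1 (A − 40, W − 5):
  A = 120 − 40 = 80
  W = 12 − 5 = 7
  J = 116
  H = 2 − 5·80 − 4·7 − 116 = -542
  B = 73 + 5·80 − 5·7 − 6·(-542) = 3690

3690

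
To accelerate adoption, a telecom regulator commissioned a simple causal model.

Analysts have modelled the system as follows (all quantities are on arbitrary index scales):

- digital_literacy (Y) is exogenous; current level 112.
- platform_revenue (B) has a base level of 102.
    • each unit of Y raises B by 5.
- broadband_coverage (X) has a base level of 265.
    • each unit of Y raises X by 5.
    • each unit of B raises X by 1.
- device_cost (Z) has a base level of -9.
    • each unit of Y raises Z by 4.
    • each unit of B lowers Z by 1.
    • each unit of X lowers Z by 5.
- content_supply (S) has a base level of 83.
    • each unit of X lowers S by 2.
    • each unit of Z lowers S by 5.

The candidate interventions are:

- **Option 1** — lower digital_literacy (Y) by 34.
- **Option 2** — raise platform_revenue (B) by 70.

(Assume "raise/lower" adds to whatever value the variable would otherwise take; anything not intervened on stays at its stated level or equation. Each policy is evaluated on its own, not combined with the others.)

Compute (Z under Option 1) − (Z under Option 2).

2154

Option 1 (Y − 34):
  Y = 112 − 34 = 78
  B = 102 + 5·78 = 492
  X = 265 + 5·78 + 492 = 1147
  Z = -9 + 4·78 − 492 − 5·1147 = -5924
Option 2 (B + 70):
  Y = 112
  B = 102 + 5·112 (+70 from intervention) = 732
  X = 265 + 5·112 + 732 = 1557
  Z = -9 + 4·112 − 732 − 5·1557 = -8078
Z: -5924 − (-8078) = 2154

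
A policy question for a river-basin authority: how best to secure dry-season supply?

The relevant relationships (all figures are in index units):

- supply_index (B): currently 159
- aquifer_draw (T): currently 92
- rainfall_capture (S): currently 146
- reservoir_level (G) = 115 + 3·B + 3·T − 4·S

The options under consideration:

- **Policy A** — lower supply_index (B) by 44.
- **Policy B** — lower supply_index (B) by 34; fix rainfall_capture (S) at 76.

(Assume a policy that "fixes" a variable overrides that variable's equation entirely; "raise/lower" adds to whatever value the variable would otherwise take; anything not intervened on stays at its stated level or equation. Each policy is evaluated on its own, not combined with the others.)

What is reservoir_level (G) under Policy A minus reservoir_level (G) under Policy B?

-310

Policy A (B − 44):
  B = 159 − 44 = 115
  T = 92
  S = 146
  G = 115 + 3·115 + 3·92 − 4·146 = 152
Policy B (B − 34, S := 76):
  B = 159 − 34 = 125
  T = 92
  S = 76
  G = 115 + 3·125 + 3·92 − 4·76 = 462
G: 152 − 462 = -310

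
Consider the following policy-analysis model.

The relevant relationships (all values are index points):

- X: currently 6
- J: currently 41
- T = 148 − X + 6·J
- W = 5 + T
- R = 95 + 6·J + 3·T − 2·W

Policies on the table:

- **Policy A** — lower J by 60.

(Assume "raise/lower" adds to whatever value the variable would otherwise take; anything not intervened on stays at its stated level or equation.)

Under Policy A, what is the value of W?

33

Policy A (J − 60):
  X = 6
  J = 41 − 60 = -19
  T = 148 − 6 + 6·(-19) = 28
  W = 5 + 28 = 33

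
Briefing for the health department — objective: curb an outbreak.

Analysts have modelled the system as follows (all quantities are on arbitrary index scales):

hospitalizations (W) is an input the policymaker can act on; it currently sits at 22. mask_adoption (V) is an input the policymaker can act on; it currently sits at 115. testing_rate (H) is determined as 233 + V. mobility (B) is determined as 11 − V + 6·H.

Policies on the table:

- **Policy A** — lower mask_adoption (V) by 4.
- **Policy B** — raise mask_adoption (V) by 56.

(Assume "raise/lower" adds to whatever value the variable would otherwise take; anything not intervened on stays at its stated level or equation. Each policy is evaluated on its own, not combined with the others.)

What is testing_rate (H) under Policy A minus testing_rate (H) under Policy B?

Policy A (V − 4):
  V = 115 − 4 = 111
  H = 233 + 111 = 344
Policy B (V + 56):
  V = 115 + 56 = 171
  H = 233 + 171 = 404
H: 344 − 404 = -60

-60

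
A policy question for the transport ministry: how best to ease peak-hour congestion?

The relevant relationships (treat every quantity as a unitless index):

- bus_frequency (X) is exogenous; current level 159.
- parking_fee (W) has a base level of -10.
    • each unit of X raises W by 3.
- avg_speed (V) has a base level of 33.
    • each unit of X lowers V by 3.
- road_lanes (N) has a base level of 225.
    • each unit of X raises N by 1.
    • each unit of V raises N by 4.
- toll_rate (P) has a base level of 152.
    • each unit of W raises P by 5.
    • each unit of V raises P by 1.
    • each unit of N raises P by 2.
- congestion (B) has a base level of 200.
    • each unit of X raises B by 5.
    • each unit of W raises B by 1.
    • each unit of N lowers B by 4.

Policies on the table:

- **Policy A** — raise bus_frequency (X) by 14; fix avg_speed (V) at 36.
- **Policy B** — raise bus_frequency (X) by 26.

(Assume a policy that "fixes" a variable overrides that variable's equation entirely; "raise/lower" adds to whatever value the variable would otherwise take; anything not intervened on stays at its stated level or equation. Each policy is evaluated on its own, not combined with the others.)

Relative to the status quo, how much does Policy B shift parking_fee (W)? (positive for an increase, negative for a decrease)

78

Baseline:
  X = 159
  W = -10 + 3·159 = 467
Policy B (X + 26):
  X = 159 + 26 = 185
  W = -10 + 3·185 = 545
Change in W: 545 − 467 = 78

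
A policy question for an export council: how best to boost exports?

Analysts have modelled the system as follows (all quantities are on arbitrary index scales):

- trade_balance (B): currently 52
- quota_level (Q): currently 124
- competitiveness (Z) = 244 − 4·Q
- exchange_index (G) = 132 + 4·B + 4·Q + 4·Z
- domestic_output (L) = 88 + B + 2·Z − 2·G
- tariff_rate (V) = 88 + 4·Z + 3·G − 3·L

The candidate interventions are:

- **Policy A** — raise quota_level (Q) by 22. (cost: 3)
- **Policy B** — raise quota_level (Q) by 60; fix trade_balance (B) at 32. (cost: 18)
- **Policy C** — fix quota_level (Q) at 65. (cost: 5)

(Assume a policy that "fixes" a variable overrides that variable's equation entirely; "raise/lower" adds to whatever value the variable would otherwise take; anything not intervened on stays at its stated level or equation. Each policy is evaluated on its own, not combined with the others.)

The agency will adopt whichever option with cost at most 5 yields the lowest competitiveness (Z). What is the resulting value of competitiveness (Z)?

-340

Policy A (Q + 22):
  Q = 124 + 22 = 146
  Z = 244 − 4·146 = -340
Policy C (Q := 65):
  Q = 65
  Z = 244 − 4·65 = -16
Comparing — Policy A: Z=-340, Policy C: Z=-16. Lowest is -340 (Policy A).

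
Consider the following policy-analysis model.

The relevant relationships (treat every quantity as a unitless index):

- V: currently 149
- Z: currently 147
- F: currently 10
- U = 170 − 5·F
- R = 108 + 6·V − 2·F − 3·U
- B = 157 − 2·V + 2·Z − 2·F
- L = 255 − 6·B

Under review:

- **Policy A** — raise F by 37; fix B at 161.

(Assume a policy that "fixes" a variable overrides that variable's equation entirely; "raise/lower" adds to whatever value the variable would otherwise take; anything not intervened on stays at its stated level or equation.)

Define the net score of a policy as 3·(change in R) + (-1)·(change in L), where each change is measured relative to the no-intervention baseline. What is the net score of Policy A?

1611

Baseline:
  V = 149
  Z = 147
  F = 10
  U = 170 − 5·10 = 120
  R = 108 + 6·149 − 2·10 − 3·120 = 622
  B = 157 − 2·149 + 2·147 − 2·10 = 133
  L = 255 − 6·133 = -543
Policy A (F + 37, B := 161):
  V = 149
  Z = 147
  F = 10 + 37 = 47
  U = 170 − 5·47 = -65
  R = 108 + 6·149 − 2·47 − 3·(-65) = 1103
  B = 161
  L = 255 − 6·161 = -711
ΔR = 1103 − 622 = 481; ΔL = -711 − (-543) = -168
Score = 3·481 + (-1)·(-168) = 1611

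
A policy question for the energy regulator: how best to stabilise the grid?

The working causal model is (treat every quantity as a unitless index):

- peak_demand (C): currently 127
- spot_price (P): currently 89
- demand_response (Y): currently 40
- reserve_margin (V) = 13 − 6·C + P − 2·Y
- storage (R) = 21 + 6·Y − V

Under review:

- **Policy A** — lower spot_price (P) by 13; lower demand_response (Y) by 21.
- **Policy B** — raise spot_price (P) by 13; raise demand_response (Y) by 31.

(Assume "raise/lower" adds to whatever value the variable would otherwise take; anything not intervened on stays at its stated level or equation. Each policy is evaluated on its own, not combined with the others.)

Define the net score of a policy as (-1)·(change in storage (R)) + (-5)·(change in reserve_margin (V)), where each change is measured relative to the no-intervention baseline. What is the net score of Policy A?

Baseline:
  C = 127
  P = 89
  Y = 40
  V = 13 − 6·127 + 89 − 2·40 = -740
  R = 21 + 6·40 − (-740) = 1001
Policy A (P − 13, Y − 21):
  C = 127
  P = 89 − 13 = 76
  Y = 40 − 21 = 19
  V = 13 − 6·127 + 76 − 2·19 = -711
  R = 21 + 6·19 − (-711) = 846
ΔR = 846 − 1001 = -155; ΔV = -711 − (-740) = 29
Score = (-1)·(-155) + (-5)·29 = 10

10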